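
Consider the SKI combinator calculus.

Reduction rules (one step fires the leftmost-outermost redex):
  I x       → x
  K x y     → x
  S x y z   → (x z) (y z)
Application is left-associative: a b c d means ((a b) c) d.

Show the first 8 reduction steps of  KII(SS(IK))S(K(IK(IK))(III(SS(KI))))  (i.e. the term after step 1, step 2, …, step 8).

Answer: after 8 steps: S(KK)(KS(K(IK(IK))(III(SS(KI)))))

Derivation:
  start: KII(SS(IK))S(K(IK(IK))(III(SS(KI))))
  [1] I(SS(IK))S(K(IK(IK))(III(SS(KI))))
  [2] SS(IK)S(K(IK(IK))(III(SS(KI))))
  [3] SS(IKS)(K(IK(IK))(III(SS(KI))))
  [4] S(K(IK(IK))(III(SS(KI))))(IKS(K(IK(IK))(III(SS(KI)))))
  [5] S(IK(IK))(IKS(K(IK(IK))(III(SS(KI)))))
  [6] S(K(IK))(IKS(K(IK(IK))(III(SS(KI)))))
  [7] S(KK)(IKS(K(IK(IK))(III(SS(KI)))))
  [8] S(KK)(KS(K(IK(IK))(III(SS(KI)))))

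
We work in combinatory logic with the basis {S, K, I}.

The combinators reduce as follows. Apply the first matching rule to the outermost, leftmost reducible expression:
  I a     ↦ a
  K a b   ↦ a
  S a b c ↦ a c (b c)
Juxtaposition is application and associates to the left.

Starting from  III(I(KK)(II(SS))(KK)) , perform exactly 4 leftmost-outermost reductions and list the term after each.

Answer: after 4 steps: KK(II(SS))(KK)

Derivation:
  start: III(I(KK)(II(SS))(KK))
  →1  II(I(KK)(II(SS))(KK))
  →2  I(I(KK)(II(SS))(KK))
  →3  I(KK)(II(SS))(KK)
  →4  KK(II(SS))(KK)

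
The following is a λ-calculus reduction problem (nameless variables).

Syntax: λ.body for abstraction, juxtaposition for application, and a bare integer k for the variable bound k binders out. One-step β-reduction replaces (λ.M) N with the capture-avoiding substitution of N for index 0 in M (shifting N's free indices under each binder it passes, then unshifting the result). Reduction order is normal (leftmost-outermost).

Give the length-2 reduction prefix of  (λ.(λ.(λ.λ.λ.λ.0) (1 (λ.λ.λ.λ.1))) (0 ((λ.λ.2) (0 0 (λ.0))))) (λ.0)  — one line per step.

  start: (λ.(λ.(λ.λ.λ.λ.0) (1 (λ.λ.λ.λ.1))) (0 ((λ.λ.2) (0 0 (λ.0))))) (λ.0)
  step 1: (λ.(λ.λ.λ.λ.0) ((λ.0) (λ.λ.λ.λ.1))) ((λ.0) ((λ.λ.λ.0) ((λ.0) (λ.0) (λ.0))))
  step 2: (λ.λ.λ.λ.0) ((λ.0) (λ.λ.λ.λ.1))

Answer: after 2 steps: (λ.λ.λ.λ.0) ((λ.0) (λ.λ.λ.λ.1))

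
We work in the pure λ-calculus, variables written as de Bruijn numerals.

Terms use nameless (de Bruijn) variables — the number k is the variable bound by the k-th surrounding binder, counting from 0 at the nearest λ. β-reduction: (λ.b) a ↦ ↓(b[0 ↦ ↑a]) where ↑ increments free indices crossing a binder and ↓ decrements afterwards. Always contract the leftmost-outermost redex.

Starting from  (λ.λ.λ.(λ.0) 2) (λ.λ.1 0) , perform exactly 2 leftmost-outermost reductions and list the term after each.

Answer: after 2 steps: λ.λ.λ.λ.1 0

Reduction:
  start: (λ.λ.λ.(λ.0) 2) (λ.λ.1 0)
  →1  λ.λ.(λ.0) (λ.λ.1 0)
  →2  λ.λ.λ.λ.1 0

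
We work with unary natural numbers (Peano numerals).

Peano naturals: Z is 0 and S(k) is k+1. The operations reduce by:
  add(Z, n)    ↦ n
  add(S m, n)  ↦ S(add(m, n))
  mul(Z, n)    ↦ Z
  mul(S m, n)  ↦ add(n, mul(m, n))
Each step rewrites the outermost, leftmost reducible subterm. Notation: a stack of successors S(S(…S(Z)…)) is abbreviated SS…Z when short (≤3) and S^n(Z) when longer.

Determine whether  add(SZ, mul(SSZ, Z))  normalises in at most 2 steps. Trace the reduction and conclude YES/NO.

  start: add(SZ, mul(SSZ, Z))
  step 1: S(add(Z, mul(SSZ, Z)))
  step 2: S(mul(SSZ, Z))

Answer: NO — after 2 steps the term is S(mul(SSZ, Z)), not yet normal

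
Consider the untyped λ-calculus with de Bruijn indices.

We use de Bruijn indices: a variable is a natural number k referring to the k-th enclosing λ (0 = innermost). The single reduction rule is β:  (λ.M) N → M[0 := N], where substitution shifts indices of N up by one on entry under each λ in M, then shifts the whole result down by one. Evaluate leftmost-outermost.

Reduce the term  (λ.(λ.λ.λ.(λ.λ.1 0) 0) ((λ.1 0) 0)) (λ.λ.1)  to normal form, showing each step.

  start: (λ.(λ.λ.λ.(λ.λ.1 0) 0) ((λ.1 0) 0)) (λ.λ.1)
  [1] (λ.λ.λ.(λ.λ.1 0) 0) ((λ.(λ.λ.1) 0) (λ.λ.1))
  [2] λ.λ.(λ.λ.1 0) 0
  [3] λ.λ.λ.1 0

Answer: normal form = λ.λ.λ.1 0  (in 3 steps)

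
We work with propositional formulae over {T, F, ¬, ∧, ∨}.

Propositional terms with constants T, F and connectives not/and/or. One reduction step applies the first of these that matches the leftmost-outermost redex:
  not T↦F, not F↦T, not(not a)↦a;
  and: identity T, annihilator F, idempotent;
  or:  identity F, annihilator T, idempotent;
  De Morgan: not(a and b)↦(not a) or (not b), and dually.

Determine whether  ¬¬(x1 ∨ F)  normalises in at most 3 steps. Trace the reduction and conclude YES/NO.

Answer: YES — reaches normal form x1 in 2 ≤ 3 steps

Reduction:
  start: ¬¬(x1 ∨ F)
  step 1: x1 ∨ F
  step 2: x1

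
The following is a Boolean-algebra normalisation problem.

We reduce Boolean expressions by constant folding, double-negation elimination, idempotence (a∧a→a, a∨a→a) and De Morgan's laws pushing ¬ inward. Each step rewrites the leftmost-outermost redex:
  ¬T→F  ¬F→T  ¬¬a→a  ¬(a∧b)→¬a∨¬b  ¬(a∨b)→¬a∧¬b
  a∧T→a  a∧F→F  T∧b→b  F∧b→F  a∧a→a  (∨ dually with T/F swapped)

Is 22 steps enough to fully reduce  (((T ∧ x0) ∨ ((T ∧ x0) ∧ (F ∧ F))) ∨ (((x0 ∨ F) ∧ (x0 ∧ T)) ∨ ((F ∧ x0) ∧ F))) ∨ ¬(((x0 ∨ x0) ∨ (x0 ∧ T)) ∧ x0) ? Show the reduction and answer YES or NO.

Answer: YES — reaches normal form x0 ∨ ¬x0 in 20 ≤ 22 steps

Working:
  start: (((T ∧ x0) ∨ ((T ∧ x0) ∧ (F ∧ F))) ∨ (((x0 ∨ F) ∧ (x0 ∧ T)) ∨ ((F ∧ x0) ∧ F))) ∨ ¬(((x0 ∨ x0) ∨ (x0 ∧ T)) ∧ x0)
  →1  ((x0 ∨ ((T ∧ x0) ∧ (F ∧ F))) ∨ (((x0 ∨ F) ∧ (x0 ∧ T)) ∨ ((F ∧ x0) ∧ F))) ∨ ¬(((x0 ∨ x0) ∨ (x0 ∧ T)) ∧ x0)
  →2  ((x0 ∨ (x0 ∧ (F ∧ F))) ∨ (((x0 ∨ F) ∧ (x0 ∧ T)) ∨ ((F ∧ x0) ∧ F))) ∨ ¬(((x0 ∨ x0) ∨ (x0 ∧ T)) ∧ x0)
  →3  ((x0 ∨ (x0 ∧ F)) ∨ (((x0 ∨ F) ∧ (x0 ∧ T)) ∨ ((F ∧ x0) ∧ F))) ∨ ¬(((x0 ∨ x0) ∨ (x0 ∧ T)) ∧ x0)
  →4  ((x0 ∨ F) ∨ (((x0 ∨ F) ∧ (x0 ∧ T)) ∨ ((F ∧ x0) ∧ F))) ∨ ¬(((x0 ∨ x0) ∨ (x0 ∧ T)) ∧ x0)
  →5  (x0 ∨ (((x0 ∨ F) ∧ (x0 ∧ T)) ∨ ((F ∧ x0) ∧ F))) ∨ ¬(((x0 ∨ x0) ∨ (x0 ∧ T)) ∧ x0)
  →6  (x0 ∨ ((x0 ∧ (x0 ∧ T)) ∨ ((F ∧ x0) ∧ F))) ∨ ¬(((x0 ∨ x0) ∨ (x0 ∧ T)) ∧ x0)
  →7  (x0 ∨ ((x0 ∧ x0) ∨ ((F ∧ x0) ∧ F))) ∨ ¬(((x0 ∨ x0) ∨ (x0 ∧ T)) ∧ x0)
  →8  (x0 ∨ (x0 ∨ ((F ∧ x0) ∧ F))) ∨ ¬(((x0 ∨ x0) ∨ (x0 ∧ T)) ∧ x0)
  →9  (x0 ∨ (x0 ∨ F)) ∨ ¬(((x0 ∨ x0) ∨ (x0 ∧ T)) ∧ x0)
  →10  (x0 ∨ x0) ∨ ¬(((x0 ∨ x0) ∨ (x0 ∧ T)) ∧ x0)
  →11  x0 ∨ ¬(((x0 ∨ x0) ∨ (x0 ∧ T)) ∧ x0)
  →12  x0 ∨ (¬((x0 ∨ x0) ∨ (x0 ∧ T)) ∨ ¬x0)
  →13  x0 ∨ ((¬(x0 ∨ x0) ∧ ¬(x0 ∧ T)) ∨ ¬x0)
  →14  x0 ∨ (((¬x0 ∧ ¬x0) ∧ ¬(x0 ∧ T)) ∨ ¬x0)
  →15  x0 ∨ ((¬x0 ∧ ¬(x0 ∧ T)) ∨ ¬x0)
  →16  x0 ∨ ((¬x0 ∧ (¬x0 ∨ ¬T)) ∨ ¬x0)
  →17  x0 ∨ ((¬x0 ∧ (¬x0 ∨ F)) ∨ ¬x0)
  →18  x0 ∨ ((¬x0 ∧ ¬x0) ∨ ¬x0)
  →19  x0 ∨ (¬x0 ∨ ¬x0)
  →20  x0 ∨ ¬x0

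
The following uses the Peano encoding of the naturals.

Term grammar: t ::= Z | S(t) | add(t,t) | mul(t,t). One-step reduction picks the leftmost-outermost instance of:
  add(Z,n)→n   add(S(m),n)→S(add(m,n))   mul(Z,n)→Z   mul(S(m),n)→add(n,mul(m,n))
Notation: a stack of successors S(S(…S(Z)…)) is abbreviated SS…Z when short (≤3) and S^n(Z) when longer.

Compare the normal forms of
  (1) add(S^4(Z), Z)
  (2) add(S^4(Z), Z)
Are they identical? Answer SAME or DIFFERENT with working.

Answer: SAME — A ⇓ S^4(Z), B ⇓ S^4(Z)

Reduction:
Term A:
  start: add(S^4(Z), Z)
  step 1: S(add(SSSZ, Z))
  step 2: S(S(add(SSZ, Z)))
  step 3: S(S(S(add(SZ, Z))))
  step 4: S(S(S(S(add(Z, Z)))))
  step 5: S^4(Z)

Term B:
  start: add(S^4(Z), Z)
  step 1: S(add(SSSZ, Z))
  step 2: S(S(add(SSZ, Z)))
  step 3: S(S(S(add(SZ, Z))))
  step 4: S(S(S(S(add(Z, Z)))))
  step 5: S^4(Z)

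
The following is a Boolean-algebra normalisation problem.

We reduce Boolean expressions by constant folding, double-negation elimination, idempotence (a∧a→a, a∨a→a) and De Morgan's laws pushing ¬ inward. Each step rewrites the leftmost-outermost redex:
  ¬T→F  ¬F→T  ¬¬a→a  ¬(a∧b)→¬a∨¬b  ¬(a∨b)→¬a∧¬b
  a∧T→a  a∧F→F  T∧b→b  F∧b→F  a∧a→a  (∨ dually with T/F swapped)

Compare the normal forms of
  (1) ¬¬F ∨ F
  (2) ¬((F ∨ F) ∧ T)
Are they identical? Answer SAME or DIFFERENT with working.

Answer: DIFFERENT — A ⇓ F, B ⇓ T

Reduction:
Term A:
  start: ¬¬F ∨ F
  [1] ¬¬F
  [2] F

Term B:
  start: ¬((F ∨ F) ∧ T)
  [1] ¬(F ∨ F) ∨ ¬T
  [2] (¬F ∧ ¬F) ∨ ¬T
  [3] ¬F ∨ ¬T
  [4] T ∨ ¬T
  [5] T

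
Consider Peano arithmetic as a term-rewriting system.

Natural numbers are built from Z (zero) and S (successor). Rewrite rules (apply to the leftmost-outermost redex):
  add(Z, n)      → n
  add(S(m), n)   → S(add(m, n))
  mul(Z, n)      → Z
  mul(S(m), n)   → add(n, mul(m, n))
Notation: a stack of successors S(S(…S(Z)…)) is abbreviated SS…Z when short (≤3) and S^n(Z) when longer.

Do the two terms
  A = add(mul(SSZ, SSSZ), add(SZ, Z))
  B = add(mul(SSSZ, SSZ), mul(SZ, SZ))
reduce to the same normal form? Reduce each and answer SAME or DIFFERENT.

Answer: SAME — A ⇓ S^7(Z), B ⇓ S^7(Z)

Derivation:
Term A:
  start: add(mul(SSZ, SSSZ), add(SZ, Z))
  [1] add(add(SSSZ, mul(SZ, SSSZ)), add(SZ, Z))
  [2] add(S(add(SSZ, mul(SZ, SSSZ))), add(SZ, Z))
  [3] S(add(add(SSZ, mul(SZ, SSSZ)), add(SZ, Z)))
  [4] S(add(S(add(SZ, mul(SZ, SSSZ))), add(SZ, Z)))
  [5] S(S(add(add(SZ, mul(SZ, SSSZ)), add(SZ, Z))))
  [6] S(S(add(S(add(Z, mul(SZ, SSSZ))), add(SZ, Z))))
  [7] S(S(S(add(add(Z, mul(SZ, SSSZ)), add(SZ, Z)))))
  [8] S(S(S(add(mul(SZ, SSSZ), add(SZ, Z)))))
  [9] S(S(S(add(add(SSSZ, mul(Z, SSSZ)), add(SZ, Z)))))
  [10] S(S(S(add(S(add(SSZ, mul(Z, SSSZ))), add(SZ, Z)))))
  [11] S(S(S(S(add(add(SSZ, mul(Z, SSSZ)), add(SZ, Z))))))
  [12] S(S(S(S(add(S(add(SZ, mul(Z, SSSZ))), add(SZ, Z))))))
  [13] S(S(S(S(S(add(add(SZ, mul(Z, SSSZ)), add(SZ, Z)))))))
  [14] S(S(S(S(S(add(S(add(Z, mul(Z, SSSZ))), add(SZ, Z)))))))
  [15] S(S(S(S(S(S(add(add(Z, mul(Z, SSSZ)), add(SZ, Z))))))))
  [16] S(S(S(S(S(S(add(mul(Z, SSSZ), add(SZ, Z))))))))
  [17] S(S(S(S(S(S(add(Z, add(SZ, Z))))))))
  [18] S(S(S(S(S(S(add(SZ, Z)))))))
  [19] S(S(S(S(S(S(S(add(Z, Z))))))))
  [20] S^7(Z)

Term B:
  start: add(mul(SSSZ, SSZ), mul(SZ, SZ))
  [1] add(add(SSZ, mul(SSZ, SSZ)), mul(SZ, SZ))
  [2] add(S(add(SZ, mul(SSZ, SSZ))), mul(SZ, SZ))
  [3] S(add(add(SZ, mul(SSZ, SSZ)), mul(SZ, SZ)))
  [4] S(add(S(add(Z, mul(SSZ, SSZ))), mul(SZ, SZ)))
  [5] S(S(add(add(Z, mul(SSZ, SSZ)), mul(SZ, SZ))))
  [6] S(S(add(mul(SSZ, SSZ), mul(SZ, SZ))))
  [7] S(S(add(add(SSZ, mul(SZ, SSZ)), mul(SZ, SZ))))
  [8] S(S(add(S(add(SZ, mul(SZ, SSZ))), mul(SZ, SZ))))
  [9] S(S(S(add(add(SZ, mul(SZ, SSZ)), mul(SZ, SZ)))))
  [10] S(S(S(add(S(add(Z, mul(SZ, SSZ))), mul(SZ, SZ)))))
  [11] S(S(S(S(add(add(Z, mul(SZ, SSZ)), mul(SZ, SZ))))))
  [12] S(S(S(S(add(mul(SZ, SSZ), mul(SZ, SZ))))))
  [13] S(S(S(S(add(add(SSZ, mul(Z, SSZ)), mul(SZ, SZ))))))
  [14] S(S(S(S(add(S(add(SZ, mul(Z, SSZ))), mul(SZ, SZ))))))
  [15] S(S(S(S(S(add(add(SZ, mul(Z, SSZ)), mul(SZ, SZ)))))))
  [16] S(S(S(S(S(add(S(add(Z, mul(Z, SSZ))), mul(SZ, SZ)))))))
  [17] S(S(S(S(S(S(add(add(Z, mul(Z, SSZ)), mul(SZ, SZ))))))))
  [18] S(S(S(S(S(S(add(mul(Z, SSZ), mul(SZ, SZ))))))))
  [19] S(S(S(S(S(S(add(Z, mul(SZ, SZ))))))))
  [20] S(S(S(S(S(S(mul(SZ, SZ)))))))
  [21] S(S(S(S(S(S(add(SZ, mul(Z, SZ))))))))
  [22] S(S(S(S(S(S(S(add(Z, mul(Z, SZ)))))))))
  [23] S(S(S(S(S(S(S(mul(Z, SZ))))))))
  [24] S^7(Z)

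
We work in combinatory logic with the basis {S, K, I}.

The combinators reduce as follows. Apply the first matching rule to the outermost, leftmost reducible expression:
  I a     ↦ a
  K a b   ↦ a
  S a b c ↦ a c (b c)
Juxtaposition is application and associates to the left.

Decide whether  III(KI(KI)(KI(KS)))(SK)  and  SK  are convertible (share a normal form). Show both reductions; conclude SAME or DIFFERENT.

Term A:
  start: III(KI(KI)(KI(KS)))(SK)
  →1  II(KI(KI)(KI(KS)))(SK)
  →2  I(KI(KI)(KI(KS)))(SK)
  →3  KI(KI)(KI(KS))(SK)
  →4  I(KI(KS))(SK)
  →5  KI(KS)(SK)
  →6  I(SK)
  →7  SK

Term B:
  start: SK

Answer: SAME — A ⇓ SK, B ⇓ SK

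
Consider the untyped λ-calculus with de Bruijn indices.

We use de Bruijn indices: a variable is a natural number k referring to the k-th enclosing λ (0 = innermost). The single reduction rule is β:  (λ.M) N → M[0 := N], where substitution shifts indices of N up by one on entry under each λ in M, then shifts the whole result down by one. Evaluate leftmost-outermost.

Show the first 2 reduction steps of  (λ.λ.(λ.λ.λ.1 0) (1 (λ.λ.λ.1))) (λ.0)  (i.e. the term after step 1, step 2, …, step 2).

  start: (λ.λ.(λ.λ.λ.1 0) (1 (λ.λ.λ.1))) (λ.0)
  step 1: λ.(λ.λ.λ.1 0) ((λ.0) (λ.λ.λ.1))
  step 2: λ.λ.λ.1 0

Answer: after 2 steps: λ.λ.λ.1 0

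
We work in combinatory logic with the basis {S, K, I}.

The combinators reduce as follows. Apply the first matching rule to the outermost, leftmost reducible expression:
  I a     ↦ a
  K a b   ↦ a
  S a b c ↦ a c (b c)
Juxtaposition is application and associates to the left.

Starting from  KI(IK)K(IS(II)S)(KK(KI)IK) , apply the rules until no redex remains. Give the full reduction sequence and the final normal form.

  start: KI(IK)K(IS(II)S)(KK(KI)IK)
  →1  IK(IS(II)S)(KK(KI)IK)
  →2  K(IS(II)S)(KK(KI)IK)
  →3  IS(II)S
  →4  S(II)S
  →5  SIS

Answer: normal form = SIS  (in 5 steps)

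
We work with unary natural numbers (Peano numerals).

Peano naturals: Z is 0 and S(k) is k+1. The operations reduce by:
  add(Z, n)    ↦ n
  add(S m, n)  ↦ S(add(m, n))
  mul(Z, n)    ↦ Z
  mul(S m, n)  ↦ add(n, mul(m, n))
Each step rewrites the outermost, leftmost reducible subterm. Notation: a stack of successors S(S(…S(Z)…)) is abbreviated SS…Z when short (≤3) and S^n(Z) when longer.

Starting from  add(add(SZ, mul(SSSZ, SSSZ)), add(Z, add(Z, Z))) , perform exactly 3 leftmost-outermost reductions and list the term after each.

  start: add(add(SZ, mul(SSSZ, SSSZ)), add(Z, add(Z, Z)))
  [1] add(S(add(Z, mul(SSSZ, SSSZ))), add(Z, add(Z, Z)))
  [2] S(add(add(Z, mul(SSSZ, SSSZ)), add(Z, add(Z, Z))))
  [3] S(add(mul(SSSZ, SSSZ), add(Z, add(Z, Z))))

Answer: after 3 steps: S(add(mul(SSSZ, SSSZ), add(Z, add(Z, Z))))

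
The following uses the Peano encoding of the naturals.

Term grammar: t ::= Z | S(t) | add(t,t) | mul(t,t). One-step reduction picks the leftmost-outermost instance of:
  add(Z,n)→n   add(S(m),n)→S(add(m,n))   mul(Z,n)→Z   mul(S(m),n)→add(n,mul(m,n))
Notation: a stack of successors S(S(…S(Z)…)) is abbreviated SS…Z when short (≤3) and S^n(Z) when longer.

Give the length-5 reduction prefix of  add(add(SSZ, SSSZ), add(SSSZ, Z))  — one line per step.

Answer: after 5 steps: S(S(add(SSSZ, add(SSSZ, Z))))

Working:
  start: add(add(SSZ, SSSZ), add(SSSZ, Z))
  step 1: add(S(add(SZ, SSSZ)), add(SSSZ, Z))
  step 2: S(add(add(SZ, SSSZ), add(SSSZ, Z)))
  step 3: S(add(S(add(Z, SSSZ)), add(SSSZ, Z)))
  step 4: S(S(add(add(Z, SSSZ), add(SSSZ, Z))))
  step 5: S(S(add(SSSZ, add(SSSZ, Z))))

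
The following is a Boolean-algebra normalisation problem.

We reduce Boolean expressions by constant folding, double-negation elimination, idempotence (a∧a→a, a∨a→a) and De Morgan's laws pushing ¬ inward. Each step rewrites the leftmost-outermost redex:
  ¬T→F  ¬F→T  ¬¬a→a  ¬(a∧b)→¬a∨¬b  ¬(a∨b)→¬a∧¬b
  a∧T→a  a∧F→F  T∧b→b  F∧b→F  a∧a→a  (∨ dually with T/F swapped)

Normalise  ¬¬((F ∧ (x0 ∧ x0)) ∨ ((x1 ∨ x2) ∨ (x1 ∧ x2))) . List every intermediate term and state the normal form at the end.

  start: ¬¬((F ∧ (x0 ∧ x0)) ∨ ((x1 ∨ x2) ∨ (x1 ∧ x2)))
  step 1: (F ∧ (x0 ∧ x0)) ∨ ((x1 ∨ x2) ∨ (x1 ∧ x2))
  step 2: F ∨ ((x1 ∨ x2) ∨ (x1 ∧ x2))
  step 3: (x1 ∨ x2) ∨ (x1 ∧ x2)

Answer: normal form = (x1 ∨ x2) ∨ (x1 ∧ x2)  (in 3 steps)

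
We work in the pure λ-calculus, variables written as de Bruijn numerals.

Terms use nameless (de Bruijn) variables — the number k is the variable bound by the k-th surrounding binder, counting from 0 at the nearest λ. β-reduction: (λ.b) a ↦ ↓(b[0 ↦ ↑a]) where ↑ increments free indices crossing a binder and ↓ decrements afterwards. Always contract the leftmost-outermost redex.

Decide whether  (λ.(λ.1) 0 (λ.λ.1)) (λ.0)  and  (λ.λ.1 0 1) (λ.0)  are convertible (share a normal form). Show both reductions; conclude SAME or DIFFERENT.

Term A:
  start: (λ.(λ.1) 0 (λ.λ.1)) (λ.0)
  step 1: (λ.λ.0) (λ.0) (λ.λ.1)
  step 2: (λ.0) (λ.λ.1)
  step 3: λ.λ.1

Term B:
  start: (λ.λ.1 0 1) (λ.0)
  step 1: λ.(λ.0) 0 (λ.0)
  step 2: λ.0 (λ.0)

Answer: DIFFERENT — A ⇓ λ.λ.1, B ⇓ λ.0 (λ.0)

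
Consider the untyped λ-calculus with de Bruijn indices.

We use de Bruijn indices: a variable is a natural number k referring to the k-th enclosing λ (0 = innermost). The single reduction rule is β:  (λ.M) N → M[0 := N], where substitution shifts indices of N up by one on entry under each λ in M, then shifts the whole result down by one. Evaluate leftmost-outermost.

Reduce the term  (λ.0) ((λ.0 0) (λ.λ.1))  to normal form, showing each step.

Answer: normal form = λ.λ.λ.1  (in 3 steps)

Working:
  start: (λ.0) ((λ.0 0) (λ.λ.1))
  step 1: (λ.0 0) (λ.λ.1)
  step 2: (λ.λ.1) (λ.λ.1)
  step 3: λ.λ.λ.1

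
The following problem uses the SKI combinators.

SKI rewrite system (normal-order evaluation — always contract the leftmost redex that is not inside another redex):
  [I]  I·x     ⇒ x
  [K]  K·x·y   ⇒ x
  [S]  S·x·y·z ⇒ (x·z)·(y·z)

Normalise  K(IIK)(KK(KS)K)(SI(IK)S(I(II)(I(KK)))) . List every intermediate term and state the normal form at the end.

Answer: normal form = K(S(KS)(KK))  (in 10 steps)

Reduction:
  start: K(IIK)(KK(KS)K)(SI(IK)S(I(II)(I(KK))))
  [1] IIK(SI(IK)S(I(II)(I(KK))))
  [2] IK(SI(IK)S(I(II)(I(KK))))
  [3] K(SI(IK)S(I(II)(I(KK))))
  [4] K(IS(IKS)(I(II)(I(KK))))
  [5] K(S(IKS)(I(II)(I(KK))))
  [6] K(S(KS)(I(II)(I(KK))))
  [7] K(S(KS)(II(I(KK))))
  [8] K(S(KS)(I(I(KK))))
  [9] K(S(KS)(I(KK)))
  [10] K(S(KS)(KK))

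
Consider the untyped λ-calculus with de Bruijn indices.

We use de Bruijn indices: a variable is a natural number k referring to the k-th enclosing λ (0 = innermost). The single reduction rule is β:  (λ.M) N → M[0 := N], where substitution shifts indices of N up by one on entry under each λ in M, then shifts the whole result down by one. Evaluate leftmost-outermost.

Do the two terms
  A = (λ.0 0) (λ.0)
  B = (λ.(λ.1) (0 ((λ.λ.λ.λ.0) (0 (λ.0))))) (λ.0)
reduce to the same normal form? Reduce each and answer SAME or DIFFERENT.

Answer: SAME — A ⇓ λ.0, B ⇓ λ.0

Working:
Term A:
  start: (λ.0 0) (λ.0)
  →1  (λ.0) (λ.0)
  →2  λ.0

Term B:
  start: (λ.(λ.1) (0 ((λ.λ.λ.λ.0) (0 (λ.0))))) (λ.0)
  →1  (λ.λ.0) ((λ.0) ((λ.λ.λ.λ.0) ((λ.0) (λ.0))))
  →2  λ.0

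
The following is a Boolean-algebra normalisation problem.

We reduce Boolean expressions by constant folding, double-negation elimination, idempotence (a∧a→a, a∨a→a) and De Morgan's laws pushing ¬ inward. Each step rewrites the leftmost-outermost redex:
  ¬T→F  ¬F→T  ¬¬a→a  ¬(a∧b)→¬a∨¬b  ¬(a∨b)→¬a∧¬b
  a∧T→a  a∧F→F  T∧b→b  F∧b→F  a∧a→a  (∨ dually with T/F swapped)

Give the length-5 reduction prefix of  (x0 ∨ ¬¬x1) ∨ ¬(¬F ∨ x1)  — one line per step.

  start: (x0 ∨ ¬¬x1) ∨ ¬(¬F ∨ x1)
  →1  (x0 ∨ x1) ∨ ¬(¬F ∨ x1)
  →2  (x0 ∨ x1) ∨ (¬¬F ∧ ¬x1)
  →3  (x0 ∨ x1) ∨ (F ∧ ¬x1)
  →4  (x0 ∨ x1) ∨ F
  →5  x0 ∨ x1

Answer: after 5 steps: x0 ∨ x1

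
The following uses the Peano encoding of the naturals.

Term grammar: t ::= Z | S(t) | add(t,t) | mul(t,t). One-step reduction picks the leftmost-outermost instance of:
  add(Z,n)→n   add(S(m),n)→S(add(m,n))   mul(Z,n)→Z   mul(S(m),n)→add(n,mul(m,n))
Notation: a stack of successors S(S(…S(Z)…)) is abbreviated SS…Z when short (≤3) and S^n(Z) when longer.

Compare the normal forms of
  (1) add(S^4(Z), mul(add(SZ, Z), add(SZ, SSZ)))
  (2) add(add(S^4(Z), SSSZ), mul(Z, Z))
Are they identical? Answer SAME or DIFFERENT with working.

Term A:
  start: add(S^4(Z), mul(add(SZ, Z), add(SZ, SSZ)))
  step 1: S(add(SSSZ, mul(add(SZ, Z), add(SZ, SSZ))))
  step 2: S(S(add(SSZ, mul(add(SZ, Z), add(SZ, SSZ)))))
  step 3: S(S(S(add(SZ, mul(add(SZ, Z), add(SZ, SSZ))))))
  step 4: S(S(S(S(add(Z, mul(add(SZ, Z), add(SZ, SSZ)))))))
  step 5: S(S(S(S(mul(add(SZ, Z), add(SZ, SSZ))))))
  step 6: S(S(S(S(mul(S(add(Z, Z)), add(SZ, SSZ))))))
  step 7: S(S(S(S(add(add(SZ, SSZ), mul(add(Z, Z), add(SZ, SSZ)))))))
  step 8: S(S(S(S(add(S(add(Z, SSZ)), mul(add(Z, Z), add(SZ, SSZ)))))))
  step 9: S(S(S(S(S(add(add(Z, SSZ), mul(add(Z, Z), add(SZ, SSZ))))))))
  step 10: S(S(S(S(S(add(SSZ, mul(add(Z, Z), add(SZ, SSZ))))))))
  step 11: S(S(S(S(S(S(add(SZ, mul(add(Z, Z), add(SZ, SSZ)))))))))
  step 12: S(S(S(S(S(S(S(add(Z, mul(add(Z, Z), add(SZ, SSZ))))))))))
  step 13: S(S(S(S(S(S(S(mul(add(Z, Z), add(SZ, SSZ)))))))))
  step 14: S(S(S(S(S(S(S(mul(Z, add(SZ, SSZ)))))))))
  step 15: S^7(Z)

Term B:
  start: add(add(S^4(Z), SSSZ), mul(Z, Z))
  step 1: add(S(add(SSSZ, SSSZ)), mul(Z, Z))
  step 2: S(add(add(SSSZ, SSSZ), mul(Z, Z)))
  step 3: S(add(S(add(SSZ, SSSZ)), mul(Z, Z)))
  step 4: S(S(add(add(SSZ, SSSZ), mul(Z, Z))))
  step 5: S(S(add(S(add(SZ, SSSZ)), mul(Z, Z))))
  step 6: S(S(S(add(add(SZ, SSSZ), mul(Z, Z)))))
  step 7: S(S(S(add(S(add(Z, SSSZ)), mul(Z, Z)))))
  step 8: S(S(S(S(add(add(Z, SSSZ), mul(Z, Z))))))
  step 9: S(S(S(S(add(SSSZ, mul(Z, Z))))))
  step 10: S(S(S(S(S(add(SSZ, mul(Z, Z)))))))
  step 11: S(S(S(S(S(S(add(SZ, mul(Z, Z))))))))
  step 12: S(S(S(S(S(S(S(add(Z, mul(Z, Z)))))))))
  step 13: S(S(S(S(S(S(S(mul(Z, Z))))))))
  step 14: S^7(Z)

Answer: SAME — A ⇓ S^7(Z), B ⇓ S^7(Z)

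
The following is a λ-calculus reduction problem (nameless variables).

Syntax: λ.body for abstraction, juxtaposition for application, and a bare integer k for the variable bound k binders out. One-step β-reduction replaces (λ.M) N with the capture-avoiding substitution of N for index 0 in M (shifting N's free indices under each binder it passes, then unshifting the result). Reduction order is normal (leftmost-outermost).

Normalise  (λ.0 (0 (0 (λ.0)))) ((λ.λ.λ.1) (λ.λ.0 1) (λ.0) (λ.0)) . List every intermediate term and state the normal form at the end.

  start: (λ.0 (0 (0 (λ.0)))) ((λ.λ.λ.1) (λ.λ.0 1) (λ.0) (λ.0))
  →1  (λ.λ.λ.1) (λ.λ.0 1) (λ.0) (λ.0) ((λ.λ.λ.1) (λ.λ.0 1) (λ.0) (λ.0) ((λ.λ.λ.1) (λ.λ.0 1) (λ.0) (λ.0) (λ.0)))
  →2  (λ.λ.1) (λ.0) (λ.0) ((λ.λ.λ.1) (λ.λ.0 1) (λ.0) (λ.0) ((λ.λ.λ.1) (λ.λ.0 1) (λ.0) (λ.0) (λ.0)))
  →3  (λ.λ.0) (λ.0) ((λ.λ.λ.1) (λ.λ.0 1) (λ.0) (λ.0) ((λ.λ.λ.1) (λ.λ.0 1) (λ.0) (λ.0) (λ.0)))
  →4  (λ.0) ((λ.λ.λ.1) (λ.λ.0 1) (λ.0) (λ.0) ((λ.λ.λ.1) (λ.λ.0 1) (λ.0) (λ.0) (λ.0)))
  →5  (λ.λ.λ.1) (λ.λ.0 1) (λ.0) (λ.0) ((λ.λ.λ.1) (λ.λ.0 1) (λ.0) (λ.0) (λ.0))
  →6  (λ.λ.1) (λ.0) (λ.0) ((λ.λ.λ.1) (λ.λ.0 1) (λ.0) (λ.0) (λ.0))
  →7  (λ.λ.0) (λ.0) ((λ.λ.λ.1) (λ.λ.0 1) (λ.0) (λ.0) (λ.0))
  →8  (λ.0) ((λ.λ.λ.1) (λ.λ.0 1) (λ.0) (λ.0) (λ.0))
  →9  (λ.λ.λ.1) (λ.λ.0 1) (λ.0) (λ.0) (λ.0)
  →10  (λ.λ.1) (λ.0) (λ.0) (λ.0)
  →11  (λ.λ.0) (λ.0) (λ.0)
  →12  (λ.0) (λ.0)
  →13  λ.0

Answer: normal form = λ.0  (in 13 steps)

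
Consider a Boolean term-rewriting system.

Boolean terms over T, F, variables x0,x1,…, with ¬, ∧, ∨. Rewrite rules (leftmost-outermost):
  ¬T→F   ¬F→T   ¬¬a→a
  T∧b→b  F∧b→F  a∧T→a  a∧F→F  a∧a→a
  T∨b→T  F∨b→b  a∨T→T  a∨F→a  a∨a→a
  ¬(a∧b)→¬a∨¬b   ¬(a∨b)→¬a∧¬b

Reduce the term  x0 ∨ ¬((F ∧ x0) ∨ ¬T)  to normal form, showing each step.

  start: x0 ∨ ¬((F ∧ x0) ∨ ¬T)
  →1  x0 ∨ (¬(F ∧ x0) ∧ ¬¬T)
  →2  x0 ∨ ((¬F ∨ ¬x0) ∧ ¬¬T)
  →3  x0 ∨ ((T ∨ ¬x0) ∧ ¬¬T)
  →4  x0 ∨ (T ∧ ¬¬T)
  →5  x0 ∨ ¬¬T
  →6  x0 ∨ T
  →7  T

Answer: normal form = T  (in 7 steps)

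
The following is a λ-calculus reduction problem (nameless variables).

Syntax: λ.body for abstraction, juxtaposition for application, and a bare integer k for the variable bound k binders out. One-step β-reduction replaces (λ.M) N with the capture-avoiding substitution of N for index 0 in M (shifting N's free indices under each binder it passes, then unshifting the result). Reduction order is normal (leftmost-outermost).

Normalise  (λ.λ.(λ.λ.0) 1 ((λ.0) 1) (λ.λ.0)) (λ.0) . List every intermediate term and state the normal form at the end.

Answer: normal form = λ.λ.λ.0  (in 5 steps)

Reduction:
  start: (λ.λ.(λ.λ.0) 1 ((λ.0) 1) (λ.λ.0)) (λ.0)
  →1  λ.(λ.λ.0) (λ.0) ((λ.0) (λ.0)) (λ.λ.0)
  →2  λ.(λ.0) ((λ.0) (λ.0)) (λ.λ.0)
  →3  λ.(λ.0) (λ.0) (λ.λ.0)
  →4  λ.(λ.0) (λ.λ.0)
  →5  λ.λ.λ.0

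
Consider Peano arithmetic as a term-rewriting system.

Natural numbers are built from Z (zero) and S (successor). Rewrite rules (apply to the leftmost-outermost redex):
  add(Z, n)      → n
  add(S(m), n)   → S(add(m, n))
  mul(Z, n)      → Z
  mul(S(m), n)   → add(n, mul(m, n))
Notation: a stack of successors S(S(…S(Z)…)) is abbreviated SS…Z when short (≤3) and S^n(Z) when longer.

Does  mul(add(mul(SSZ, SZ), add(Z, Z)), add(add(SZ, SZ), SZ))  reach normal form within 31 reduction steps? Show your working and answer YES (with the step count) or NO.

Answer: NO — after 31 steps the term is S(S(S(S(S(S(mul(Z, add(add(SZ, SZ), SZ)))))))), not yet normal

Derivation:
  start: mul(add(mul(SSZ, SZ), add(Z, Z)), add(add(SZ, SZ), SZ))
  →1  mul(add(add(SZ, mul(SZ, SZ)), add(Z, Z)), add(add(SZ, SZ), SZ))
  →2  mul(add(S(add(Z, mul(SZ, SZ))), add(Z, Z)), add(add(SZ, SZ), SZ))
  →3  mul(S(add(add(Z, mul(SZ, SZ)), add(Z, Z))), add(add(SZ, SZ), SZ))
  →4  add(add(add(SZ, SZ), SZ), mul(add(add(Z, mul(SZ, SZ)), add(Z, Z)), add(add(SZ, SZ), SZ)))
  →5  add(add(S(add(Z, SZ)), SZ), mul(add(add(Z, mul(SZ, SZ)), add(Z, Z)), add(add(SZ, SZ), SZ)))
  →6  add(S(add(add(Z, SZ), SZ)), mul(add(add(Z, mul(SZ, SZ)), add(Z, Z)), add(add(SZ, SZ), SZ)))
  →7  S(add(add(add(Z, SZ), SZ), mul(add(add(Z, mul(SZ, SZ)), add(Z, Z)), add(add(SZ, SZ), SZ))))
  →8  S(add(add(SZ, SZ), mul(add(add(Z, mul(SZ, SZ)), add(Z, Z)), add(add(SZ, SZ), SZ))))
  →9  S(add(S(add(Z, SZ)), mul(add(add(Z, mul(SZ, SZ)), add(Z, Z)), add(add(SZ, SZ), SZ))))
  →10  S(S(add(add(Z, SZ), mul(add(add(Z, mul(SZ, SZ)), add(Z, Z)), add(add(SZ, SZ), SZ)))))
  →11  S(S(add(SZ, mul(add(add(Z, mul(SZ, SZ)), add(Z, Z)), add(add(SZ, SZ), SZ)))))
  →12  S(S(S(add(Z, mul(add(add(Z, mul(SZ, SZ)), add(Z, Z)), add(add(SZ, SZ), SZ))))))
  →13  S(S(S(mul(add(add(Z, mul(SZ, SZ)), add(Z, Z)), add(add(SZ, SZ), SZ)))))
  →14  S(S(S(mul(add(mul(SZ, SZ), add(Z, Z)), add(add(SZ, SZ), SZ)))))
  →15  S(S(S(mul(add(add(SZ, mul(Z, SZ)), add(Z, Z)), add(add(SZ, SZ), SZ)))))
  →16  S(S(S(mul(add(S(add(Z, mul(Z, SZ))), add(Z, Z)), add(add(SZ, SZ), SZ)))))
  →17  S(S(S(mul(S(add(add(Z, mul(Z, SZ)), add(Z, Z))), add(add(SZ, SZ), SZ)))))
  →18  S(S(S(add(add(add(SZ, SZ), SZ), mul(add(add(Z, mul(Z, SZ)), add(Z, Z)), add(add(SZ, SZ), SZ))))))
  →19  S(S(S(add(add(S(add(Z, SZ)), SZ), mul(add(add(Z, mul(Z, SZ)), add(Z, Z)), add(add(SZ, SZ), SZ))))))
  →20  S(S(S(add(S(add(add(Z, SZ), SZ)), mul(add(add(Z, mul(Z, SZ)), add(Z, Z)), add(add(SZ, SZ), SZ))))))
  →21  S(S(S(S(add(add(add(Z, SZ), SZ), mul(add(add(Z, mul(Z, SZ)), add(Z, Z)), add(add(SZ, SZ), SZ)))))))
  →22  S(S(S(S(add(add(SZ, SZ), mul(add(add(Z, mul(Z, SZ)), add(Z, Z)), add(add(SZ, SZ), SZ)))))))
  →23  S(S(S(S(add(S(add(Z, SZ)), mul(add(add(Z, mul(Z, SZ)), add(Z, Z)), add(add(SZ, SZ), SZ)))))))
  →24  S(S(S(S(S(add(add(Z, SZ), mul(add(add(Z, mul(Z, SZ)), add(Z, Z)), add(add(SZ, SZ), SZ))))))))
  →25  S(S(S(S(S(add(SZ, mul(add(add(Z, mul(Z, SZ)), add(Z, Z)), add(add(SZ, SZ), SZ))))))))
  →26  S(S(S(S(S(S(add(Z, mul(add(add(Z, mul(Z, SZ)), add(Z, Z)), add(add(SZ, SZ), SZ)))))))))
  →27  S(S(S(S(S(S(mul(add(add(Z, mul(Z, SZ)), add(Z, Z)), add(add(SZ, SZ), SZ))))))))
  →28  S(S(S(S(S(S(mul(add(mul(Z, SZ), add(Z, Z)), add(add(SZ, SZ), SZ))))))))
  →29  S(S(S(S(S(S(mul(add(Z, add(Z, Z)), add(add(SZ, SZ), SZ))))))))
  →30  S(S(S(S(S(S(mul(add(Z, Z), add(add(SZ, SZ), SZ))))))))
  →31  S(S(S(S(S(S(mul(Z, add(add(SZ, SZ), SZ))))))))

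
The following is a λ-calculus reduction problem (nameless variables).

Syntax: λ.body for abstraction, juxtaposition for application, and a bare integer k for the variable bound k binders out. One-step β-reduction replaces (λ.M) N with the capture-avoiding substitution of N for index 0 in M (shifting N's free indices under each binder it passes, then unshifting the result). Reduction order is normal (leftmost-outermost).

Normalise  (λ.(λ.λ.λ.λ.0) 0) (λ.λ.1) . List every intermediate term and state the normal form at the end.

Answer: normal form = λ.λ.λ.0  (in 2 steps)

Derivation:
  start: (λ.(λ.λ.λ.λ.0) 0) (λ.λ.1)
  [1] (λ.λ.λ.λ.0) (λ.λ.1)
  [2] λ.λ.λ.0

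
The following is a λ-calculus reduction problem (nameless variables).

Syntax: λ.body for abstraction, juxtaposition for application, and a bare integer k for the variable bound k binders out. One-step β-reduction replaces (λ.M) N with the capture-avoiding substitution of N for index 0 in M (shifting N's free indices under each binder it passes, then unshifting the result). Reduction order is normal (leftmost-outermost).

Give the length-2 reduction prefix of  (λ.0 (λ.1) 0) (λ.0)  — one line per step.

Answer: after 2 steps: (λ.λ.0) (λ.0)

Reduction:
  start: (λ.0 (λ.1) 0) (λ.0)
  step 1: (λ.0) (λ.λ.0) (λ.0)
  step 2: (λ.λ.0) (λ.0)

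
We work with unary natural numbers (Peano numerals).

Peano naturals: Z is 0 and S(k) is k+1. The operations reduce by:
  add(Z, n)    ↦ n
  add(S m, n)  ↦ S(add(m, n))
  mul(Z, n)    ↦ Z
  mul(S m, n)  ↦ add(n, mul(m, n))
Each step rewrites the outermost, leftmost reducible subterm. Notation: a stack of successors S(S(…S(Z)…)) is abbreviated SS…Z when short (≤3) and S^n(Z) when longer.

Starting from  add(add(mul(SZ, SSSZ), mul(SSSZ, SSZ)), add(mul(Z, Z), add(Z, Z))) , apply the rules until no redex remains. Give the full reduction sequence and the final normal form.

Answer: normal form = S^9(Z)  (in 36 steps)

Working:
  start: add(add(mul(SZ, SSSZ), mul(SSSZ, SSZ)), add(mul(Z, Z), add(Z, Z)))
  step 1: add(add(add(SSSZ, mul(Z, SSSZ)), mul(SSSZ, SSZ)), add(mul(Z, Z), add(Z, Z)))
  step 2: add(add(S(add(SSZ, mul(Z, SSSZ))), mul(SSSZ, SSZ)), add(mul(Z, Z), add(Z, Z)))
  step 3: add(S(add(add(SSZ, mul(Z, SSSZ)), mul(SSSZ, SSZ))), add(mul(Z, Z), add(Z, Z)))
  step 4: S(add(add(add(SSZ, mul(Z, SSSZ)), mul(SSSZ, SSZ)), add(mul(Z, Z), add(Z, Z))))
  step 5: S(add(add(S(add(SZ, mul(Z, SSSZ))), mul(SSSZ, SSZ)), add(mul(Z, Z), add(Z, Z))))
  step 6: S(add(S(add(add(SZ, mul(Z, SSSZ)), mul(SSSZ, SSZ))), add(mul(Z, Z), add(Z, Z))))
  step 7: S(S(add(add(add(SZ, mul(Z, SSSZ)), mul(SSSZ, SSZ)), add(mul(Z, Z), add(Z, Z)))))
  step 8: S(S(add(add(S(add(Z, mul(Z, SSSZ))), mul(SSSZ, SSZ)), add(mul(Z, Z), add(Z, Z)))))
  step 9: S(S(add(S(add(add(Z, mul(Z, SSSZ)), mul(SSSZ, SSZ))), add(mul(Z, Z), add(Z, Z)))))
  step 10: S(S(S(add(add(add(Z, mul(Z, SSSZ)), mul(SSSZ, SSZ)), add(mul(Z, Z), add(Z, Z))))))
  step 11: S(S(S(add(add(mul(Z, SSSZ), mul(SSSZ, SSZ)), add(mul(Z, Z), add(Z, Z))))))
  step 12: S(S(S(add(add(Z, mul(SSSZ, SSZ)), add(mul(Z, Z), add(Z, Z))))))
  step 13: S(S(S(add(mul(SSSZ, SSZ), add(mul(Z, Z), add(Z, Z))))))
  step 14: S(S(S(add(add(SSZ, mul(SSZ, SSZ)), add(mul(Z, Z), add(Z, Z))))))
  step 15: S(S(S(add(S(add(SZ, mul(SSZ, SSZ))), add(mul(Z, Z), add(Z, Z))))))
  step 16: S(S(S(S(add(add(SZ, mul(SSZ, SSZ)), add(mul(Z, Z), add(Z, Z)))))))
  step 17: S(S(S(S(add(S(add(Z, mul(SSZ, SSZ))), add(mul(Z, Z), add(Z, Z)))))))
  step 18: S(S(S(S(S(add(add(Z, mul(SSZ, SSZ)), add(mul(Z, Z), add(Z, Z))))))))
  step 19: S(S(S(S(S(add(mul(SSZ, SSZ), add(mul(Z, Z), add(Z, Z))))))))
  step 20: S(S(S(S(S(add(add(SSZ, mul(SZ, SSZ)), add(mul(Z, Z), add(Z, Z))))))))
  step 21: S(S(S(S(S(add(S(add(SZ, mul(SZ, SSZ))), add(mul(Z, Z), add(Z, Z))))))))
  step 22: S(S(S(S(S(S(add(add(SZ, mul(SZ, SSZ)), add(mul(Z, Z), add(Z, Z)))))))))
  step 23: S(S(S(S(S(S(add(S(add(Z, mul(SZ, SSZ))), add(mul(Z, Z), add(Z, Z)))))))))
  step 24: S(S(S(S(S(S(S(add(add(Z, mul(SZ, SSZ)), add(mul(Z, Z), add(Z, Z))))))))))
  step 25: S(S(S(S(S(S(S(add(mul(SZ, SSZ), add(mul(Z, Z), add(Z, Z))))))))))
  step 26: S(S(S(S(S(S(S(add(add(SSZ, mul(Z, SSZ)), add(mul(Z, Z), add(Z, Z))))))))))
  step 27: S(S(S(S(S(S(S(add(S(add(SZ, mul(Z, SSZ))), add(mul(Z, Z), add(Z, Z))))))))))
  step 28: S(S(S(S(S(S(S(S(add(add(SZ, mul(Z, SSZ)), add(mul(Z, Z), add(Z, Z)))))))))))
  step 29: S(S(S(S(S(S(S(S(add(S(add(Z, mul(Z, SSZ))), add(mul(Z, Z), add(Z, Z)))))))))))
  step 30: S(S(S(S(S(S(S(S(S(add(add(Z, mul(Z, SSZ)), add(mul(Z, Z), add(Z, Z))))))))))))
  step 31: S(S(S(S(S(S(S(S(S(add(mul(Z, SSZ), add(mul(Z, Z), add(Z, Z))))))))))))
  step 32: S(S(S(S(S(S(S(S(S(add(Z, add(mul(Z, Z), add(Z, Z))))))))))))
  step 33: S(S(S(S(S(S(S(S(S(add(mul(Z, Z), add(Z, Z)))))))))))
  step 34: S(S(S(S(S(S(S(S(S(add(Z, add(Z, Z)))))))))))
  step 35: S(S(S(S(S(S(S(S(S(add(Z, Z))))))))))
  step 36: S^9(Z)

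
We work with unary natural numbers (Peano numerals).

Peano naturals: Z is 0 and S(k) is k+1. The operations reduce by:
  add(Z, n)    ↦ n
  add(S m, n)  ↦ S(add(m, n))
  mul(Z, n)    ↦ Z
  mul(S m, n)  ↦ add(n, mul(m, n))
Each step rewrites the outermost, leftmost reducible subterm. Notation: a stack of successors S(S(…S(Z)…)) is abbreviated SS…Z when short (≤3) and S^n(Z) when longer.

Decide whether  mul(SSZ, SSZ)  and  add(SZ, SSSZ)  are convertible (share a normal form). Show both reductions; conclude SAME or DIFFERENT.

Answer: SAME — A ⇓ S^4(Z), B ⇓ S^4(Z)

Working:
Term A:
  start: mul(SSZ, SSZ)
  step 1: add(SSZ, mul(SZ, SSZ))
  step 2: S(add(SZ, mul(SZ, SSZ)))
  step 3: S(S(add(Z, mul(SZ, SSZ))))
  step 4: S(S(mul(SZ, SSZ)))
  step 5: S(S(add(SSZ, mul(Z, SSZ))))
  step 6: S(S(S(add(SZ, mul(Z, SSZ)))))
  step 7: S(S(S(S(add(Z, mul(Z, SSZ))))))
  step 8: S(S(S(S(mul(Z, SSZ)))))
  step 9: S^4(Z)

Term B:
  start: add(SZ, SSSZ)
  step 1: S(add(Z, SSSZ))
  step 2: S^4(Z)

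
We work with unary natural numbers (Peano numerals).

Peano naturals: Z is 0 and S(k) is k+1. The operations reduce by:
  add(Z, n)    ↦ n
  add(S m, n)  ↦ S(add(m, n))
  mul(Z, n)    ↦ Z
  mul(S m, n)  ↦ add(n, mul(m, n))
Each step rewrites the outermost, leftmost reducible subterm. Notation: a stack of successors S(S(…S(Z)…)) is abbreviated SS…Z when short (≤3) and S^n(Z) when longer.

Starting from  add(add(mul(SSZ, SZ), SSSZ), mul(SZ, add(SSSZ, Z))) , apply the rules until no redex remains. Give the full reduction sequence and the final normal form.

Answer: normal form = S^8(Z)  (in 26 steps)

Derivation:
  start: add(add(mul(SSZ, SZ), SSSZ), mul(SZ, add(SSSZ, Z)))
  step 1: add(add(add(SZ, mul(SZ, SZ)), SSSZ), mul(SZ, add(SSSZ, Z)))
  step 2: add(add(S(add(Z, mul(SZ, SZ))), SSSZ), mul(SZ, add(SSSZ, Z)))
  step 3: add(S(add(add(Z, mul(SZ, SZ)), SSSZ)), mul(SZ, add(SSSZ, Z)))
  step 4: S(add(add(add(Z, mul(SZ, SZ)), SSSZ), mul(SZ, add(SSSZ, Z))))
  step 5: S(add(add(mul(SZ, SZ), SSSZ), mul(SZ, add(SSSZ, Z))))
  step 6: S(add(add(add(SZ, mul(Z, SZ)), SSSZ), mul(SZ, add(SSSZ, Z))))
  step 7: S(add(add(S(add(Z, mul(Z, SZ))), SSSZ), mul(SZ, add(SSSZ, Z))))
  step 8: S(add(S(add(add(Z, mul(Z, SZ)), SSSZ)), mul(SZ, add(SSSZ, Z))))
  step 9: S(S(add(add(add(Z, mul(Z, SZ)), SSSZ), mul(SZ, add(SSSZ, Z)))))
  step 10: S(S(add(add(mul(Z, SZ), SSSZ), mul(SZ, add(SSSZ, Z)))))
  step 11: S(S(add(add(Z, SSSZ), mul(SZ, add(SSSZ, Z)))))
  step 12: S(S(add(SSSZ, mul(SZ, add(SSSZ, Z)))))
  step 13: S(S(S(add(SSZ, mul(SZ, add(SSSZ, Z))))))
  step 14: S(S(S(S(add(SZ, mul(SZ, add(SSSZ, Z)))))))
  step 15: S(S(S(S(S(add(Z, mul(SZ, add(SSSZ, Z))))))))
  step 16: S(S(S(S(S(mul(SZ, add(SSSZ, Z)))))))
  step 17: S(S(S(S(S(add(add(SSSZ, Z), mul(Z, add(SSSZ, Z))))))))
  step 18: S(S(S(S(S(add(S(add(SSZ, Z)), mul(Z, add(SSSZ, Z))))))))
  step 19: S(S(S(S(S(S(add(add(SSZ, Z), mul(Z, add(SSSZ, Z)))))))))
  step 20: S(S(S(S(S(S(add(S(add(SZ, Z)), mul(Z, add(SSSZ, Z)))))))))
  step 21: S(S(S(S(S(S(S(add(add(SZ, Z), mul(Z, add(SSSZ, Z))))))))))
  step 22: S(S(S(S(S(S(S(add(S(add(Z, Z)), mul(Z, add(SSSZ, Z))))))))))
  step 23: S(S(S(S(S(S(S(S(add(add(Z, Z), mul(Z, add(SSSZ, Z)))))))))))
  step 24: S(S(S(S(S(S(S(S(add(Z, mul(Z, add(SSSZ, Z)))))))))))
  step 25: S(S(S(S(S(S(S(S(mul(Z, add(SSSZ, Z))))))))))
  step 26: S^8(Z)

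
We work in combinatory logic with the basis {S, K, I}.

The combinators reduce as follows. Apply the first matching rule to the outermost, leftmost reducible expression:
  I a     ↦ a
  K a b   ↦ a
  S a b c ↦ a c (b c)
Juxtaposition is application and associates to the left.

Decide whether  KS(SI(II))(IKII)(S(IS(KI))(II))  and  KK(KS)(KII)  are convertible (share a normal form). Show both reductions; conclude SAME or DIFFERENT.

Answer: DIFFERENT — A ⇓ SI(S(S(KI))I), B ⇓ KI

Derivation:
Term A:
  start: KS(SI(II))(IKII)(S(IS(KI))(II))
  [1] S(IKII)(S(IS(KI))(II))
  [2] S(KII)(S(IS(KI))(II))
  [3] SI(S(IS(KI))(II))
  [4] SI(S(S(KI))(II))
  [5] SI(S(S(KI))I)

Term B:
  start: KK(KS)(KII)
  [1] K(KII)
  [2] KI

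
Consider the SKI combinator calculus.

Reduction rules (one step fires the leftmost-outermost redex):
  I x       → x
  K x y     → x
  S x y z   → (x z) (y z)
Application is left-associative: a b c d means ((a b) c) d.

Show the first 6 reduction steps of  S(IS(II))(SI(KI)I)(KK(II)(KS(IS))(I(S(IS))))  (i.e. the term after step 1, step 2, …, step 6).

Answer: after 6 steps: II(KII)(KK(II)(KS(IS))(I(S(IS))))(KK(II)(KS(IS))(I(S(IS)))(SI(KI)I(KK(II)(KS(IS))(I(S(IS))))))

Derivation:
  start: S(IS(II))(SI(KI)I)(KK(II)(KS(IS))(I(S(IS))))
  →1  IS(II)(KK(II)(KS(IS))(I(S(IS))))(SI(KI)I(KK(II)(KS(IS))(I(S(IS)))))
  →2  S(II)(KK(II)(KS(IS))(I(S(IS))))(SI(KI)I(KK(II)(KS(IS))(I(S(IS)))))
  →3  II(SI(KI)I(KK(II)(KS(IS))(I(S(IS)))))(KK(II)(KS(IS))(I(S(IS)))(SI(KI)I(KK(II)(KS(IS))(I(S(IS))))))
  →4  I(SI(KI)I(KK(II)(KS(IS))(I(S(IS)))))(KK(II)(KS(IS))(I(S(IS)))(SI(KI)I(KK(II)(KS(IS))(I(S(IS))))))
  →5  SI(KI)I(KK(II)(KS(IS))(I(S(IS))))(KK(II)(KS(IS))(I(S(IS)))(SI(KI)I(KK(II)(KS(IS))(I(S(IS))))))
  →6  II(KII)(KK(II)(KS(IS))(I(S(IS))))(KK(II)(KS(IS))(I(S(IS)))(SI(KI)I(KK(II)(KS(IS))(I(S(IS))))))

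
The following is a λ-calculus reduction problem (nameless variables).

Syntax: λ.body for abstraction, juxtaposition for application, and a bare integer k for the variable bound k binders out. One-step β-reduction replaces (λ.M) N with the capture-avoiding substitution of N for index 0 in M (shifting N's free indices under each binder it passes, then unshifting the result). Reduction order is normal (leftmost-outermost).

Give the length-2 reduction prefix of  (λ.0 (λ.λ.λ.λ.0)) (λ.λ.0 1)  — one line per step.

  start: (λ.0 (λ.λ.λ.λ.0)) (λ.λ.0 1)
  step 1: (λ.λ.0 1) (λ.λ.λ.λ.0)
  step 2: λ.0 (λ.λ.λ.λ.0)

Answer: after 2 steps: λ.0 (λ.λ.λ.λ.0)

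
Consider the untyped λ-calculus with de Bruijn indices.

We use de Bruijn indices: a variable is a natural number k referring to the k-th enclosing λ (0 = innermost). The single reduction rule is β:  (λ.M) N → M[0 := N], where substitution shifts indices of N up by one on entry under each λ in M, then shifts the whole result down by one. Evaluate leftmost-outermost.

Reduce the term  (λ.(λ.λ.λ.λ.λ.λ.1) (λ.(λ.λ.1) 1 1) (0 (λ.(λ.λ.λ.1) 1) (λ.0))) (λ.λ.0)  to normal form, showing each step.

Answer: normal form = λ.λ.λ.λ.1  (in 3 steps)

Working:
  start: (λ.(λ.λ.λ.λ.λ.λ.1) (λ.(λ.λ.1) 1 1) (0 (λ.(λ.λ.λ.1) 1) (λ.0))) (λ.λ.0)
  [1] (λ.λ.λ.λ.λ.λ.1) (λ.(λ.λ.1) (λ.λ.0) (λ.λ.0)) ((λ.λ.0) (λ.(λ.λ.λ.1) (λ.λ.0)) (λ.0))
  [2] (λ.λ.λ.λ.λ.1) ((λ.λ.0) (λ.(λ.λ.λ.1) (λ.λ.0)) (λ.0))
  [3] λ.λ.λ.λ.1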